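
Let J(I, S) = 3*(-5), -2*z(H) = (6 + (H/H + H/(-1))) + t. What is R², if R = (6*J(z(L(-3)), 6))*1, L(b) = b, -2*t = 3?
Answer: 8100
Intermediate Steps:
t = -3/2 (t = -½*3 = -3/2 ≈ -1.5000)
z(H) = -11/4 + H/2 (z(H) = -((6 + (H/H + H/(-1))) - 3/2)/2 = -((6 + (1 + H*(-1))) - 3/2)/2 = -((6 + (1 - H)) - 3/2)/2 = -((7 - H) - 3/2)/2 = -(11/2 - H)/2 = -11/4 + H/2)
J(I, S) = -15
R = -90 (R = (6*(-15))*1 = -90*1 = -90)
R² = (-90)² = 8100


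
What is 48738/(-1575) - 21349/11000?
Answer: -7596569/231000 ≈ -32.886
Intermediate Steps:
48738/(-1575) - 21349/11000 = 48738*(-1/1575) - 21349*1/11000 = -16246/525 - 21349/11000 = -7596569/231000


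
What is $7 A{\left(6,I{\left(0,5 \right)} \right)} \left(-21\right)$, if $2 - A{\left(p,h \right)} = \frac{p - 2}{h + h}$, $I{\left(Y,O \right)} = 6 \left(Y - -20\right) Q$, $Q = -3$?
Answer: $- \frac{17689}{60} \approx -294.82$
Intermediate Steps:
$I{\left(Y,O \right)} = -360 - 18 Y$ ($I{\left(Y,O \right)} = 6 \left(Y - -20\right) \left(-3\right) = 6 \left(Y + 20\right) \left(-3\right) = 6 \left(20 + Y\right) \left(-3\right) = \left(120 + 6 Y\right) \left(-3\right) = -360 - 18 Y$)
$A{\left(p,h \right)} = 2 - \frac{-2 + p}{2 h}$ ($A{\left(p,h \right)} = 2 - \frac{p - 2}{h + h} = 2 - \frac{-2 + p}{2 h}$)
$7 A{\left(6,I{\left(0,5 \right)} \right)} \left(-21\right) = 7 \frac{2 - 6 + 4 \left(-360 - 0\right)}{2 \left(-360 - 0\right)} \left(-21\right) = 7 \frac{2 - 6 + 4 \left(-360 + 0\right)}{2 \left(-360 + 0\right)} \left(-21\right) = 7 \frac{2 - 6 + 4 \left(-360\right)}{2 \left(-360\right)} \left(-21\right) = 7 \cdot \frac{1}{2} \left(- \frac{1}{360}\right) \left(2 - 6 - 1440\right) \left(-21\right) = 7 \cdot \frac{1}{2} \left(- \frac{1}{360}\right) \left(-1444\right) \left(-21\right) = 7 \cdot \frac{361}{180} \left(-21\right) = \frac{2527}{180} \left(-21\right) = - \frac{17689}{60}$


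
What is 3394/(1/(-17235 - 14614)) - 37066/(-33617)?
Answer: -3633846588136/33617 ≈ -1.0810e+8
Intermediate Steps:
3394/(1/(-17235 - 14614)) - 37066/(-33617) = 3394/(1/(-31849)) - 37066*(-1/33617) = 3394/(-1/31849) + 37066/33617 = 3394*(-31849) + 37066/33617 = -108095506 + 37066/33617 = -3633846588136/33617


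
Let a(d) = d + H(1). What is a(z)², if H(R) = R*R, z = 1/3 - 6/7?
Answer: 100/441 ≈ 0.22676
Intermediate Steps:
z = -11/21 (z = 1*(⅓) - 6*⅐ = ⅓ - 6/7 = -11/21 ≈ -0.52381)
H(R) = R²
a(d) = 1 + d (a(d) = d + 1² = d + 1 = 1 + d)
a(z)² = (1 - 11/21)² = (10/21)² = 100/441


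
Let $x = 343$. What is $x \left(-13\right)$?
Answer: $-4459$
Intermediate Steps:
$x \left(-13\right) = 343 \left(-13\right) = -4459$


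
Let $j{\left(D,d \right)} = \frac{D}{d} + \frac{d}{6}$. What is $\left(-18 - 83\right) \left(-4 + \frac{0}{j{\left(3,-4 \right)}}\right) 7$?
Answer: $2828$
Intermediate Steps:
$j{\left(D,d \right)} = \frac{d}{6} + \frac{D}{d}$ ($j{\left(D,d \right)} = \frac{D}{d} + d \frac{1}{6} = \frac{D}{d} + \frac{d}{6} = \frac{d}{6} + \frac{D}{d}$)
$\left(-18 - 83\right) \left(-4 + \frac{0}{j{\left(3,-4 \right)}}\right) 7 = \left(-18 - 83\right) \left(-4 + \frac{0}{\frac{1}{6} \left(-4\right) + \frac{3}{-4}}\right) 7 = - 101 \left(-4 + \frac{0}{- \frac{2}{3} + 3 \left(- \frac{1}{4}\right)}\right) 7 = - 101 \left(-4 + \frac{0}{- \frac{2}{3} - \frac{3}{4}}\right) 7 = - 101 \left(-4 + \frac{0}{- \frac{17}{12}}\right) 7 = - 101 \left(-4 + 0 \left(- \frac{12}{17}\right)\right) 7 = - 101 \left(-4 + 0\right) 7 = - 101 \left(\left(-4\right) 7\right) = \left(-101\right) \left(-28\right) = 2828$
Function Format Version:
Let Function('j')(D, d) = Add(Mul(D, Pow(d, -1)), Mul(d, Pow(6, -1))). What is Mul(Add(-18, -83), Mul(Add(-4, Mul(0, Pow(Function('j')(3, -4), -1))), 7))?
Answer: 2828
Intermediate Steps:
Function('j')(D, d) = Add(Mul(Rational(1, 6), d), Mul(D, Pow(d, -1))) (Function('j')(D, d) = Add(Mul(D, Pow(d, -1)), Mul(d, Rational(1, 6))) = Add(Mul(D, Pow(d, -1)), Mul(Rational(1, 6), d)) = Add(Mul(Rational(1, 6), d), Mul(D, Pow(d, -1))))
Mul(Add(-18, -83), Mul(Add(-4, Mul(0, Pow(Function('j')(3, -4), -1))), 7)) = Mul(Add(-18, -83), Mul(Add(-4, Mul(0, Pow(Add(Mul(Rational(1, 6), -4), Mul(3, Pow(-4, -1))), -1))), 7)) = Mul(-101, Mul(Add(-4, Mul(0, Pow(Add(Rational(-2, 3), Mul(3, Rational(-1, 4))), -1))), 7)) = Mul(-101, Mul(Add(-4, Mul(0, Pow(Add(Rational(-2, 3), Rational(-3, 4)), -1))), 7)) = Mul(-101, Mul(Add(-4, Mul(0, Pow(Rational(-17, 12), -1))), 7)) = Mul(-101, Mul(Add(-4, Mul(0, Rational(-12, 17))), 7)) = Mul(-101, Mul(Add(-4, 0), 7)) = Mul(-101, Mul(-4, 7)) = Mul(-101, -28) = 2828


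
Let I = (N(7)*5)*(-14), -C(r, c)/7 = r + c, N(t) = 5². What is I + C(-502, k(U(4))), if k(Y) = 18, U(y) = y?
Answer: 1638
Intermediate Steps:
N(t) = 25
C(r, c) = -7*c - 7*r (C(r, c) = -7*(r + c) = -7*(c + r) = -7*c - 7*r)
I = -1750 (I = (25*5)*(-14) = 125*(-14) = -1750)
I + C(-502, k(U(4))) = -1750 + (-7*18 - 7*(-502)) = -1750 + (-126 + 3514) = -1750 + 3388 = 1638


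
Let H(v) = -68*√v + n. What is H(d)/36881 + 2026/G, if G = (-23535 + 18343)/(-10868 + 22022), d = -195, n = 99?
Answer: -18941737989/4351958 - 68*I*√195/36881 ≈ -4352.5 - 0.025747*I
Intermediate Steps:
H(v) = 99 - 68*√v (H(v) = -68*√v + 99 = 99 - 68*√v)
G = -236/507 (G = -5192/11154 = -5192*1/11154 = -236/507 ≈ -0.46548)
H(d)/36881 + 2026/G = (99 - 68*I*√195)/36881 + 2026/(-236/507) = (99 - 68*I*√195)*(1/36881) + 2026*(-507/236) = (99 - 68*I*√195)*(1/36881) - 513591/118 = (99/36881 - 68*I*√195/36881) - 513591/118 = -18941737989/4351958 - 68*I*√195/36881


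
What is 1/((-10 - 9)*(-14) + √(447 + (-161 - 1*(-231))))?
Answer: 266/70239 - √517/70239 ≈ 0.0034634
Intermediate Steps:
1/((-10 - 9)*(-14) + √(447 + (-161 - 1*(-231)))) = 1/(-19*(-14) + √(447 + (-161 + 231))) = 1/(266 + √(447 + 70)) = 1/(266 + √517)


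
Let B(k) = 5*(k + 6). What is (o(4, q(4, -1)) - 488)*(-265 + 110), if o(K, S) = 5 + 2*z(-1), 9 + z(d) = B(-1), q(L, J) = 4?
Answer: 69905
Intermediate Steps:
B(k) = 30 + 5*k (B(k) = 5*(6 + k) = 30 + 5*k)
z(d) = 16 (z(d) = -9 + (30 + 5*(-1)) = -9 + (30 - 5) = -9 + 25 = 16)
o(K, S) = 37 (o(K, S) = 5 + 2*16 = 5 + 32 = 37)
(o(4, q(4, -1)) - 488)*(-265 + 110) = (37 - 488)*(-265 + 110) = -451*(-155) = 69905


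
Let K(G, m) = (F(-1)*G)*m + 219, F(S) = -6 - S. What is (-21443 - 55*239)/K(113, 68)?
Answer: 34588/38201 ≈ 0.90542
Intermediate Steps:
K(G, m) = 219 - 5*G*m (K(G, m) = ((-6 - 1*(-1))*G)*m + 219 = ((-6 + 1)*G)*m + 219 = (-5*G)*m + 219 = -5*G*m + 219 = 219 - 5*G*m)
(-21443 - 55*239)/K(113, 68) = (-21443 - 55*239)/(219 - 5*113*68) = (-21443 - 13145)/(219 - 38420) = -34588/(-38201) = -34588*(-1/38201) = 34588/38201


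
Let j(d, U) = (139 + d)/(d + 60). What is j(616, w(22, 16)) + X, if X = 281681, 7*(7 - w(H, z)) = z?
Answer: 190417111/676 ≈ 2.8168e+5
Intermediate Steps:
w(H, z) = 7 - z/7
j(d, U) = (139 + d)/(60 + d)
j(616, w(22, 16)) + X = (139 + 616)/(60 + 616) + 281681 = 755/676 + 281681 = 190417111/676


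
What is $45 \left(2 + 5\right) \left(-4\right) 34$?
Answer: $-42840$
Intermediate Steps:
$45 \left(2 + 5\right) \left(-4\right) 34 = 45 \cdot 7 \left(-4\right) 34 = 45 \left(-28\right) 34 = \left(-1260\right) 34 = -42840$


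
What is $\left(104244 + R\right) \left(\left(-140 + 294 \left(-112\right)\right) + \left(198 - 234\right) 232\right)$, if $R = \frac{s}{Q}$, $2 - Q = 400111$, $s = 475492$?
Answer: $- \frac{1727565535847680}{400109} \approx -4.3177 \cdot 10^{9}$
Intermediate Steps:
$Q = -400109$ ($Q = 2 - 400111 = -400109$)
$R = - \frac{475492}{400109}$ ($R = \frac{475492}{-400109} = 475492 \left(- \frac{1}{400109}\right) = - \frac{475492}{400109} \approx -1.1884$)
$\left(104244 + R\right) \left(\left(-140 + 294 \left(-112\right)\right) + \left(198 - 234\right) 232\right) = \left(104244 - \frac{475492}{400109}\right) \left(\left(-140 + 294 \left(-112\right)\right) + \left(198 - 234\right) 232\right) = \frac{41708487104 \left(\left(-140 - 32928\right) - 8352\right)}{400109} = \frac{41708487104 \left(-33068 - 8352\right)}{400109} = \frac{41708487104}{400109} \left(-41420\right) = - \frac{1727565535847680}{400109}$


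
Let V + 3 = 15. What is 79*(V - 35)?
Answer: -1817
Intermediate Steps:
V = 12 (V = -3 + 15 = 12)
79*(V - 35) = 79*(12 - 35) = 79*(-23) = -1817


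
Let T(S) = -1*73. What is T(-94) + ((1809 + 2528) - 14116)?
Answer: -9852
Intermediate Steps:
T(S) = -73
T(-94) + ((1809 + 2528) - 14116) = -73 + ((1809 + 2528) - 14116) = -73 + (4337 - 14116) = -73 - 9779 = -9852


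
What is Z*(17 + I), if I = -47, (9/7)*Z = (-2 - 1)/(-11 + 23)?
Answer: 35/6 ≈ 5.8333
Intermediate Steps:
Z = -7/36 (Z = 7*((-2 - 1)/(-11 + 23))/9 = 7*(-3/12)/9 = 7*(-3*1/12)/9 = (7/9)*(-¼) = -7/36 ≈ -0.19444)
Z*(17 + I) = -7*(17 - 47)/36 = -7/36*(-30) = 35/6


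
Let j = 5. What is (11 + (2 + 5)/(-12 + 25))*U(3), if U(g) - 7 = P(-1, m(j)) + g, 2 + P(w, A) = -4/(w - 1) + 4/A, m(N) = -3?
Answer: 100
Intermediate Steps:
P(w, A) = -2 - 4/(-1 + w) + 4/A (P(w, A) = -2 + (-4/(w - 1) + 4/A) = -2 + (-4/(-1 + w) + 4/A) = -2 - 4/(-1 + w) + 4/A)
U(g) = 17/3 + g (U(g) = 7 + (2*(-2 - 1*(-3) + 2*(-1) - 1*(-3)*(-1))/(-3*(-1 - 1)) + g) = 7 + (2*(-⅓)*(-2 + 3 - 2 - 3)/(-2) + g) = 7 + (2*(-⅓)*(-½)*(-4) + g) = 7 + (-4/3 + g) = 17/3 + g)
(11 + (2 + 5)/(-12 + 25))*U(3) = (11 + (2 + 5)/(-12 + 25))*(17/3 + 3) = (11 + 7/13)*(26/3) = (150/13)*(26/3) = 100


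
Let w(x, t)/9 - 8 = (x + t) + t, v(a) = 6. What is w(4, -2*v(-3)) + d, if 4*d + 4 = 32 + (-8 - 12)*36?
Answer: -281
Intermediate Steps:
w(x, t) = 72 + 9*x + 18*t (w(x, t) = 72 + 9*((x + t) + t) = 72 + 9*((t + x) + t) = 72 + 9*(x + 2*t) = 72 + (9*x + 18*t) = 72 + 9*x + 18*t)
d = -173 (d = -1 + (32 + (-8 - 12)*36)/4 = -1 + (32 - 20*36)/4 = -1 + (32 - 720)/4 = -1 + (¼)*(-688) = -1 - 172 = -173)
w(4, -2*v(-3)) + d = (72 + 9*4 + 18*(-2*6)) - 173 = (72 + 36 + 18*(-12)) - 173 = (72 + 36 - 216) - 173 = -108 - 173 = -281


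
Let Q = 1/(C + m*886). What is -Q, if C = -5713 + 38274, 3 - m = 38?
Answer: -1/1551 ≈ -0.00064475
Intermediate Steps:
m = -35 (m = 3 - 1*38 = 3 - 38 = -35)
C = 32561
Q = 1/1551 (Q = 1/(32561 - 35*886) = 1/(32561 - 31010) = 1/1551 ≈ 0.00064475)
-Q = -1*1/1551 = -1/1551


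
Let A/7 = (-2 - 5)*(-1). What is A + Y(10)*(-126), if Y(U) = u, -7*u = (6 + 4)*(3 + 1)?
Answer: 769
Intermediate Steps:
u = -40/7 (u = -(6 + 4)*(3 + 1)/7 = -10*4/7 = -1/7*40 = -40/7 ≈ -5.7143)
Y(U) = -40/7
A = 49 (A = 7*((-2 - 5)*(-1)) = 7*(-7*(-1)) = 7*7 = 49)
A + Y(10)*(-126) = 49 - 40/7*(-126) = 49 + 720 = 769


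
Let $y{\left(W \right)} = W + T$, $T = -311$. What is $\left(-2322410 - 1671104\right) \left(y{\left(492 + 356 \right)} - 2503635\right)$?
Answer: $9996156906372$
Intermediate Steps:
$y{\left(W \right)} = -311 + W$ ($y{\left(W \right)} = W - 311 = -311 + W$)
$\left(-2322410 - 1671104\right) \left(y{\left(492 + 356 \right)} - 2503635\right) = \left(-2322410 - 1671104\right) \left(\left(-311 + \left(492 + 356\right)\right) - 2503635\right) = - 3993514 \left(\left(-311 + 848\right) - 2503635\right) = - 3993514 \left(537 - 2503635\right) = \left(-3993514\right) \left(-2503098\right) = 9996156906372$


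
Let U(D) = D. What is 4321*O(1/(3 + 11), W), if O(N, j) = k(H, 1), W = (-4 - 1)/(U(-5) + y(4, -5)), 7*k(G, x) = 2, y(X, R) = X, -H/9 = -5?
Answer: 8642/7 ≈ 1234.6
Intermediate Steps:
H = 45 (H = -9*(-5) = 45)
k(G, x) = 2/7 (k(G, x) = (⅐)*2 = 2/7)
W = 5 (W = (-4 - 1)/(-5 + 4) = -5/(-1) = -5*(-1) = 5)
O(N, j) = 2/7
4321*O(1/(3 + 11), W) = 4321*(2/7) = 8642/7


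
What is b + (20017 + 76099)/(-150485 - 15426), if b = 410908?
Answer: 68174061072/165911 ≈ 4.1091e+5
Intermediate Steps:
b + (20017 + 76099)/(-150485 - 15426) = 410908 + (20017 + 76099)/(-150485 - 15426) = 410908 + 96116/(-165911) = 410908 + 96116*(-1/165911) = 410908 - 96116/165911 = 68174061072/165911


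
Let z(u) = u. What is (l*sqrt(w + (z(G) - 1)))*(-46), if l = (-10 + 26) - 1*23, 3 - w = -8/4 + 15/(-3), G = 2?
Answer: 322*sqrt(11) ≈ 1068.0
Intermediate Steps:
w = 10 (w = 3 - (-8/4 + 15/(-3)) = 3 - (-8*1/4 + 15*(-1/3)) = 3 - (-2 - 5) = 3 - 1*(-7) = 3 + 7 = 10)
l = -7 (l = 16 - 23 = -7)
(l*sqrt(w + (z(G) - 1)))*(-46) = -7*sqrt(10 + (2 - 1))*(-46) = -7*sqrt(10 + 1)*(-46) = -7*sqrt(11)*(-46) = 322*sqrt(11)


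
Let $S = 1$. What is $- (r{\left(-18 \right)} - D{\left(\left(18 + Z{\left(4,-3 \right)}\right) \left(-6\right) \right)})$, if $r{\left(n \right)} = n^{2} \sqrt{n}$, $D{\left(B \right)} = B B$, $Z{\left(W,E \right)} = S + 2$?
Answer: $15876 - 972 i \sqrt{2} \approx 15876.0 - 1374.6 i$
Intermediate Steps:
$Z{\left(W,E \right)} = 3$ ($Z{\left(W,E \right)} = 1 + 2 = 3$)
$D{\left(B \right)} = B^{2}$
$r{\left(n \right)} = n^{\frac{5}{2}}$
$- (r{\left(-18 \right)} - D{\left(\left(18 + Z{\left(4,-3 \right)}\right) \left(-6\right) \right)}) = - (\left(-18\right)^{\frac{5}{2}} - \left(\left(18 + 3\right) \left(-6\right)\right)^{2}) = - (972 i \sqrt{2} - \left(21 \left(-6\right)\right)^{2}) = - (972 i \sqrt{2} - \left(-126\right)^{2}) = - (972 i \sqrt{2} - 15876) = - (-15876 + 972 i \sqrt{2}) = 15876 - 972 i \sqrt{2}$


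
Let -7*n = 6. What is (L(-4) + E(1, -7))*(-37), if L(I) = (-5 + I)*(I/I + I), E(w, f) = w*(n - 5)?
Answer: -5476/7 ≈ -782.29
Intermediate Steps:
n = -6/7 (n = -⅐*6 = -6/7 ≈ -0.85714)
E(w, f) = -41*w/7 (E(w, f) = w*(-6/7 - 5) = w*(-41/7) = -41*w/7)
L(I) = (1 + I)*(-5 + I) (L(I) = (-5 + I)*(1 + I) = (1 + I)*(-5 + I))
(L(-4) + E(1, -7))*(-37) = ((-5 + (-4)² - 4*(-4)) - 41/7*1)*(-37) = ((-5 + 16 + 16) - 41/7)*(-37) = (27 - 41/7)*(-37) = (148/7)*(-37) = -5476/7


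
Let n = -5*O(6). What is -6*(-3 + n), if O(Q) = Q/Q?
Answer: 48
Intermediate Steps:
O(Q) = 1
n = -5 (n = -5*1 = -5)
-6*(-3 + n) = -6*(-3 - 5) = -6*(-8) = 48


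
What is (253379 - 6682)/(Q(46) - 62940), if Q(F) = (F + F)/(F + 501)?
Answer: -134943259/34428088 ≈ -3.9196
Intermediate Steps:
Q(F) = 2*F/(501 + F) (Q(F) = (2*F)/(501 + F) = 2*F/(501 + F))
(253379 - 6682)/(Q(46) - 62940) = (253379 - 6682)/(2*46/(501 + 46) - 62940) = 246697/(2*46/547 - 62940) = 246697/(2*46*(1/547) - 62940) = 246697/(92/547 - 62940) = 246697/(-34428088/547) = 246697*(-547/34428088) = -134943259/34428088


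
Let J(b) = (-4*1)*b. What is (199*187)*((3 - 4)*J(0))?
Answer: 0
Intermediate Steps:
J(b) = -4*b
(199*187)*((3 - 4)*J(0)) = (199*187)*((3 - 4)*(-4*0)) = 37213*(-1*0) = 37213*0 = 0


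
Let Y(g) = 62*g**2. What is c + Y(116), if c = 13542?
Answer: 847814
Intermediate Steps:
c + Y(116) = 13542 + 62*116**2 = 13542 + 62*13456 = 13542 + 834272 = 847814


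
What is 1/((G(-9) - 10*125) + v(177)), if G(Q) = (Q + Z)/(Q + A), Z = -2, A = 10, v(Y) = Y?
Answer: -1/1084 ≈ -0.00092251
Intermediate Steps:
G(Q) = (-2 + Q)/(10 + Q) (G(Q) = (Q - 2)/(Q + 10) = (-2 + Q)/(10 + Q))
1/((G(-9) - 10*125) + v(177)) = 1/(((-2 - 9)/(10 - 9) - 10*125) + 177) = 1/((-11/1 - 1250) + 177) = 1/((1*(-11) - 1250) + 177) = 1/((-11 - 1250) + 177) = 1/(-1261 + 177) = 1/(-1084) = -1/1084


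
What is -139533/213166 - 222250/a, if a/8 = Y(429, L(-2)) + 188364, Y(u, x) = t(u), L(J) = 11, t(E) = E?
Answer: -64529743213/80488497276 ≈ -0.80173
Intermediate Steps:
Y(u, x) = u
a = 1510344 (a = 8*(429 + 188364) = 8*188793 = 1510344)
-139533/213166 - 222250/a = -139533/213166 - 222250/1510344 = -139533*1/213166 - 222250*1/1510344 = -139533/213166 - 111125/755172 = -64529743213/80488497276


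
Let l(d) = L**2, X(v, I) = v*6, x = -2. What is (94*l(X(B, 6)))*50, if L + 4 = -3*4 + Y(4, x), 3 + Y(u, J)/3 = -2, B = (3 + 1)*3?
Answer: 4516700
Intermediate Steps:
B = 12 (B = 4*3 = 12)
Y(u, J) = -15 (Y(u, J) = -9 + 3*(-2) = -9 - 6 = -15)
X(v, I) = 6*v
L = -31 (L = -4 + (-3*4 - 15) = -4 + (-12 - 15) = -4 - 27 = -31)
l(d) = 961 (l(d) = (-31)**2 = 961)
(94*l(X(B, 6)))*50 = (94*961)*50 = 90334*50 = 4516700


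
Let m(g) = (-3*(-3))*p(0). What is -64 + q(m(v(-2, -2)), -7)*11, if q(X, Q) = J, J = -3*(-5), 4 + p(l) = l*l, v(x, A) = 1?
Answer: 101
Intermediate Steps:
p(l) = -4 + l² (p(l) = -4 + l*l = -4 + l²)
m(g) = -36 (m(g) = (-3*(-3))*(-4 + 0²) = 9*(-4 + 0) = 9*(-4) = -36)
J = 15
q(X, Q) = 15
-64 + q(m(v(-2, -2)), -7)*11 = -64 + 15*11 = -64 + 165 = 101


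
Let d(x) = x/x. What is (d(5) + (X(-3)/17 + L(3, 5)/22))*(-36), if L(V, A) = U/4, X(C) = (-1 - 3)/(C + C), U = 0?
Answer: -636/17 ≈ -37.412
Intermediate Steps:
X(C) = -2/C (X(C) = -4*1/(2*C) = -2/C)
d(x) = 1
L(V, A) = 0 (L(V, A) = 0/4 = 0*(1/4) = 0)
(d(5) + (X(-3)/17 + L(3, 5)/22))*(-36) = (1 + (-2/(-3)/17 + 0/22))*(-36) = (1 + (-2*(-1/3)*(1/17) + 0*(1/22)))*(-36) = (1 + ((2/3)*(1/17) + 0))*(-36) = (1 + (2/51 + 0))*(-36) = (1 + 2/51)*(-36) = (53/51)*(-36) = -636/17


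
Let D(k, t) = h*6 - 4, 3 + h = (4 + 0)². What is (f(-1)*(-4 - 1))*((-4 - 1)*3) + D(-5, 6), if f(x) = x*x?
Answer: 149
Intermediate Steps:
f(x) = x²
h = 13 (h = -3 + (4 + 0)² = -3 + 4² = -3 + 16 = 13)
D(k, t) = 74 (D(k, t) = 13*6 - 4 = 78 - 4 = 74)
(f(-1)*(-4 - 1))*((-4 - 1)*3) + D(-5, 6) = ((-1)²*(-4 - 1))*((-4 - 1)*3) + 74 = (1*(-5))*(-5*3) + 74 = -5*(-15) + 74 = 75 + 74 = 149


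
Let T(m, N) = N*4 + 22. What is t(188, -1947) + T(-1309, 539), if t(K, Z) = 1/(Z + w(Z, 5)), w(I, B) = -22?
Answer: 4288481/1969 ≈ 2178.0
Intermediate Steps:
T(m, N) = 22 + 4*N (T(m, N) = 4*N + 22 = 22 + 4*N)
t(K, Z) = 1/(-22 + Z) (t(K, Z) = 1/(Z - 22) = 1/(-22 + Z))
t(188, -1947) + T(-1309, 539) = 1/(-22 - 1947) + (22 + 4*539) = 1/(-1969) + (22 + 2156) = -1/1969 + 2178 = 4288481/1969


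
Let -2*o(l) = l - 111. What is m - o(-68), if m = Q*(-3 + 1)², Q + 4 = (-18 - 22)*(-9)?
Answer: 2669/2 ≈ 1334.5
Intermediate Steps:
o(l) = 111/2 - l/2 (o(l) = -(l - 111)/2 = -(-111 + l)/2 = 111/2 - l/2)
Q = 356 (Q = -4 + (-18 - 22)*(-9) = -4 - 40*(-9) = -4 + 360 = 356)
m = 1424 (m = 356*(-3 + 1)² = 356*(-2)² = 356*4 = 1424)
m - o(-68) = 1424 - (111/2 - ½*(-68)) = 1424 - (111/2 + 34) = 1424 - 1*179/2 = 1424 - 179/2 = 2669/2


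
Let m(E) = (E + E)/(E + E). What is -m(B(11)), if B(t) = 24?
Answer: -1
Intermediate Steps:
m(E) = 1 (m(E) = (2*E)/((2*E)) = (2*E)*(1/(2*E)) = 1)
-m(B(11)) = -1*1 = -1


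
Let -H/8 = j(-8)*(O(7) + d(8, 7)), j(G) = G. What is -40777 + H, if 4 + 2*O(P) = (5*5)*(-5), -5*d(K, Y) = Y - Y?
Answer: -44905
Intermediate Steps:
d(K, Y) = 0 (d(K, Y) = -(Y - Y)/5 = -⅕*0 = 0)
O(P) = -129/2 (O(P) = -2 + ((5*5)*(-5))/2 = -2 + (25*(-5))/2 = -2 + (½)*(-125) = -2 - 125/2 = -129/2)
H = -4128 (H = -(-64)*(-129/2 + 0) = -(-64)*(-129)/2 = -8*516 = -4128)
-40777 + H = -40777 - 4128 = -44905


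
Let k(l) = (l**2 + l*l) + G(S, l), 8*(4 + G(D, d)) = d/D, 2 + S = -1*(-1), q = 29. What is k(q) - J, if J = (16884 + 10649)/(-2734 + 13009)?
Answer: 137413361/82200 ≈ 1671.7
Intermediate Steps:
S = -1 (S = -2 - 1*(-1) = -2 + 1 = -1)
G(D, d) = -4 + d/(8*D) (G(D, d) = -4 + (d/D)/8 = -4 + d/(8*D))
J = 27533/10275 ≈ 2.6796
k(l) = -4 + 2*l**2 - l/8 (k(l) = (l**2 + l*l) + (-4 + (1/8)*l/(-1)) = (l**2 + l**2) + (-4 + (1/8)*l*(-1)) = 2*l**2 + (-4 - l/8) = -4 + 2*l**2 - l/8)
k(q) - J = (-4 + 2*29**2 - 1/8*29) - 1*27533/10275 = (-4 + 2*841 - 29/8) - 27533/10275 = (-4 + 1682 - 29/8) - 27533/10275 = 13395/8 - 27533/10275 = 137413361/82200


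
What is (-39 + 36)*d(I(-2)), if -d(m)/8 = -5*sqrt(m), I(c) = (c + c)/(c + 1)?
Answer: -240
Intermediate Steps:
I(c) = 2*c/(1 + c) (I(c) = (2*c)/(1 + c) = 2*c/(1 + c))
d(m) = 40*sqrt(m) (d(m) = -(-40)*sqrt(m) = 40*sqrt(m))
(-39 + 36)*d(I(-2)) = (-39 + 36)*(40*sqrt(2*(-2)/(1 - 2))) = -120*sqrt(2*(-2)/(-1)) = -120*sqrt(2*(-2)*(-1)) = -120*sqrt(4) = -120*2 = -3*80 = -240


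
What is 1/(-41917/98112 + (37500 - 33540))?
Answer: 98112/388481603 ≈ 0.00025255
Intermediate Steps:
1/(-41917/98112 + (37500 - 33540)) = 1/(-41917*1/98112 + 3960) = 1/(-41917/98112 + 3960) = 1/(388481603/98112) = 98112/388481603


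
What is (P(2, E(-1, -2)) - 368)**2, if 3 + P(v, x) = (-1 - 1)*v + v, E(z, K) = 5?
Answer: 139129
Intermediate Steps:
P(v, x) = -3 - v (P(v, x) = -3 + ((-1 - 1)*v + v) = -3 + (-2*v + v) = -3 - v)
(P(2, E(-1, -2)) - 368)**2 = ((-3 - 1*2) - 368)**2 = ((-3 - 2) - 368)**2 = (-5 - 368)**2 = (-373)**2 = 139129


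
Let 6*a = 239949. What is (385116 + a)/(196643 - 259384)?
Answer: -850215/125482 ≈ -6.7756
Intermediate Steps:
a = 79983/2 (a = (⅙)*239949 = 79983/2 ≈ 39992.)
(385116 + a)/(196643 - 259384) = (385116 + 79983/2)/(196643 - 259384) = (850215/2)/(-62741) = (850215/2)*(-1/62741) = -850215/125482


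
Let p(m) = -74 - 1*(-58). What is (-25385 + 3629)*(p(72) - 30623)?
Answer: 666582084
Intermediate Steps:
p(m) = -16 (p(m) = -74 + 58 = -16)
(-25385 + 3629)*(p(72) - 30623) = (-25385 + 3629)*(-16 - 30623) = -21756*(-30639) = 666582084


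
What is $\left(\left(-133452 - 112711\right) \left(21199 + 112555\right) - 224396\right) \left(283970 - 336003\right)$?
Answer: $1713213077335834$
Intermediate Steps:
$\left(\left(-133452 - 112711\right) \left(21199 + 112555\right) - 224396\right) \left(283970 - 336003\right) = \left(\left(-133452 + \left(-123227 + 10516\right)\right) 133754 - 224396\right) \left(-52033\right) = \left(\left(-133452 - 112711\right) 133754 - 224396\right) \left(-52033\right) = \left(\left(-246163\right) 133754 - 224396\right) \left(-52033\right) = \left(-32925285902 - 224396\right) \left(-52033\right) = \left(-32925510298\right) \left(-52033\right) = 1713213077335834$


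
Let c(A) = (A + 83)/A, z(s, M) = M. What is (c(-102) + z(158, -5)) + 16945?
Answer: 1727899/102 ≈ 16940.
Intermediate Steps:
c(A) = (83 + A)/A
(c(-102) + z(158, -5)) + 16945 = ((83 - 102)/(-102) - 5) + 16945 = (-1/102*(-19) - 5) + 16945 = (19/102 - 5) + 16945 = -491/102 + 16945 = 1727899/102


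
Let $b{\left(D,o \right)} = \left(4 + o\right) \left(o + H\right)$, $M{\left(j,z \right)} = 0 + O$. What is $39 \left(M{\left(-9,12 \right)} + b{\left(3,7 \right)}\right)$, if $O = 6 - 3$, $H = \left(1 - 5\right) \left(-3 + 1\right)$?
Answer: $6552$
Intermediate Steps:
$H = 8$ ($H = \left(-4\right) \left(-2\right) = 8$)
$O = 3$
$M{\left(j,z \right)} = 3$ ($M{\left(j,z \right)} = 0 + 3 = 3$)
$b{\left(D,o \right)} = \left(4 + o\right) \left(8 + o\right)$ ($b{\left(D,o \right)} = \left(4 + o\right) \left(o + 8\right) = \left(4 + o\right) \left(8 + o\right)$)
$39 \left(M{\left(-9,12 \right)} + b{\left(3,7 \right)}\right) = 39 \left(3 + \left(32 + 7^{2} + 12 \cdot 7\right)\right) = 39 \left(3 + \left(32 + 49 + 84\right)\right) = 39 \left(3 + 165\right) = 39 \cdot 168 = 6552$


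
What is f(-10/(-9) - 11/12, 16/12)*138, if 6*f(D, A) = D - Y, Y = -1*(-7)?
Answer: -5635/36 ≈ -156.53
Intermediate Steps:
Y = 7
f(D, A) = -7/6 + D/6 (f(D, A) = (D - 1*7)/6 = (D - 7)/6 = (-7 + D)/6 = -7/6 + D/6)
f(-10/(-9) - 11/12, 16/12)*138 = (-7/6 + (-10/(-9) - 11/12)/6)*138 = (-7/6 + (-10*(-⅑) - 11*1/12)/6)*138 = (-7/6 + (10/9 - 11/12)/6)*138 = (-7/6 + (⅙)*(7/36))*138 = (-7/6 + 7/216)*138 = -245/216*138 = -5635/36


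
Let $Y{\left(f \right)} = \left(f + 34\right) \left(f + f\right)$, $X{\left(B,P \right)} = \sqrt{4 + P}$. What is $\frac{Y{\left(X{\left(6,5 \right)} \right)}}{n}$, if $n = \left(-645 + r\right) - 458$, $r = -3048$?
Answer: $- \frac{222}{4151} \approx -0.053481$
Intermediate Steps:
$n = -4151$ ($n = \left(-645 - 3048\right) - 458 = -3693 - 458 = -4151$)
$Y{\left(f \right)} = 2 f \left(34 + f\right)$ ($Y{\left(f \right)} = \left(34 + f\right) 2 f = 2 f \left(34 + f\right)$)
$\frac{Y{\left(X{\left(6,5 \right)} \right)}}{n} = \frac{2 \sqrt{4 + 5} \left(34 + \sqrt{4 + 5}\right)}{-4151} = 2 \sqrt{9} \left(34 + \sqrt{9}\right) \left(- \frac{1}{4151}\right) = 2 \cdot 3 \left(34 + 3\right) \left(- \frac{1}{4151}\right) = 2 \cdot 3 \cdot 37 \left(- \frac{1}{4151}\right) = 222 \left(- \frac{1}{4151}\right) = - \frac{222}{4151}$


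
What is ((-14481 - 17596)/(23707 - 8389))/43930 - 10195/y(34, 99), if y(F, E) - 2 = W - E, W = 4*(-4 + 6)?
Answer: 6860413894447/59889856860 ≈ 114.55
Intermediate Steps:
W = 8 (W = 4*2 = 8)
y(F, E) = 10 - E (y(F, E) = 2 + (8 - E) = 10 - E)
((-14481 - 17596)/(23707 - 8389))/43930 - 10195/y(34, 99) = ((-14481 - 17596)/(23707 - 8389))/43930 - 10195/(10 - 1*99) = -32077/15318*(1/43930) - 10195/(10 - 99) = -32077*1/15318*(1/43930) - 10195/(-89) = -32077/15318*1/43930 - 10195*(-1/89) = -32077/672919740 + 10195/89 = 6860413894447/59889856860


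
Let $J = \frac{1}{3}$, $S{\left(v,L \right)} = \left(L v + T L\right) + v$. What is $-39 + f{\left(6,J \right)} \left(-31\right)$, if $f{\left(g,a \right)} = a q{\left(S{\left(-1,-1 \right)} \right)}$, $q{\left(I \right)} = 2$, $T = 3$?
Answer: $- \frac{179}{3} \approx -59.667$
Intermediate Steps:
$S{\left(v,L \right)} = v + 3 L + L v$ ($S{\left(v,L \right)} = \left(L v + 3 L\right) + v = \left(3 L + L v\right) + v = v + 3 L + L v$)
$J = \frac{1}{3} \approx 0.33333$
$f{\left(g,a \right)} = 2 a$ ($f{\left(g,a \right)} = a 2 = 2 a$)
$-39 + f{\left(6,J \right)} \left(-31\right) = -39 + 2 \cdot \frac{1}{3} \left(-31\right) = -39 + \frac{2}{3} \left(-31\right) = -39 - \frac{62}{3} = - \frac{179}{3}$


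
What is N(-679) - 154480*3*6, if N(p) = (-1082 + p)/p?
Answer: -1888052799/679 ≈ -2.7806e+6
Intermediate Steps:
N(p) = (-1082 + p)/p
N(-679) - 154480*3*6 = (-1082 - 679)/(-679) - 154480*3*6 = -1/679*(-1761) - 154480*18 = 1761/679 - 1*2780640 = 1761/679 - 2780640 = -1888052799/679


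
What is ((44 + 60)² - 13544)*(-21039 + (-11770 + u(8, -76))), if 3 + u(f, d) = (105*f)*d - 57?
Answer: 263822152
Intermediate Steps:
u(f, d) = -60 + 105*d*f (u(f, d) = -3 + ((105*f)*d - 57) = -3 + (105*d*f - 57) = -3 + (-57 + 105*d*f) = -60 + 105*d*f)
((44 + 60)² - 13544)*(-21039 + (-11770 + u(8, -76))) = ((44 + 60)² - 13544)*(-21039 + (-11770 + (-60 + 105*(-76)*8))) = (104² - 13544)*(-21039 + (-11770 + (-60 - 63840))) = (10816 - 13544)*(-21039 + (-11770 - 63900)) = -2728*(-21039 - 75670) = -2728*(-96709) = 263822152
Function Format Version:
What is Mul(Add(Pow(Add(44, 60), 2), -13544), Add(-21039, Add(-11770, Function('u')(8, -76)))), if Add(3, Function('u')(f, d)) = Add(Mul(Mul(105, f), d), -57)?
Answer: 263822152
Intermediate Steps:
Function('u')(f, d) = Add(-60, Mul(105, d, f)) (Function('u')(f, d) = Add(-3, Add(Mul(Mul(105, f), d), -57)) = Add(-3, Add(Mul(105, d, f), -57)) = Add(-3, Add(-57, Mul(105, d, f))) = Add(-60, Mul(105, d, f)))
Mul(Add(Pow(Add(44, 60), 2), -13544), Add(-21039, Add(-11770, Function('u')(8, -76)))) = Mul(Add(Pow(Add(44, 60), 2), -13544), Add(-21039, Add(-11770, Add(-60, Mul(105, -76, 8))))) = Mul(Add(Pow(104, 2), -13544), Add(-21039, Add(-11770, Add(-60, -63840)))) = Mul(Add(10816, -13544), Add(-21039, Add(-11770, -63900))) = Mul(-2728, Add(-21039, -75670)) = Mul(-2728, -96709) = 263822152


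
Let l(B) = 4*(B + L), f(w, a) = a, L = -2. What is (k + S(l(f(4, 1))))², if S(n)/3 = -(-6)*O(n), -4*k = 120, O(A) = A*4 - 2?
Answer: 125316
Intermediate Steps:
l(B) = -8 + 4*B (l(B) = 4*(B - 2) = 4*(-2 + B) = -8 + 4*B)
O(A) = -2 + 4*A (O(A) = 4*A - 2 = -2 + 4*A)
k = -30 (k = -¼*120 = -30)
S(n) = -36 + 72*n (S(n) = 3*(-(-6)*(-2 + 4*n)) = 3*(-3*(4 - 8*n)) = 3*(-12 + 24*n) = -36 + 72*n)
(k + S(l(f(4, 1))))² = (-30 + (-36 + 72*(-8 + 4*1)))² = (-30 + (-36 + 72*(-8 + 4)))² = (-30 + (-36 + 72*(-4)))² = (-30 + (-36 - 288))² = (-30 - 324)² = (-354)² = 125316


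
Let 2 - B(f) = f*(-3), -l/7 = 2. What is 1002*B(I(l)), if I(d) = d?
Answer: -40080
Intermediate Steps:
l = -14 (l = -7*2 = -14)
B(f) = 2 + 3*f (B(f) = 2 - f*(-3) = 2 - (-3)*f = 2 + 3*f)
1002*B(I(l)) = 1002*(2 + 3*(-14)) = 1002*(2 - 42) = 1002*(-40) = -40080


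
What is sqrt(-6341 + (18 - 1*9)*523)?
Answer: I*sqrt(1634) ≈ 40.423*I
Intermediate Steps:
sqrt(-6341 + (18 - 1*9)*523) = sqrt(-6341 + (18 - 9)*523) = sqrt(-6341 + 9*523) = sqrt(-6341 + 4707) = sqrt(-1634) = I*sqrt(1634)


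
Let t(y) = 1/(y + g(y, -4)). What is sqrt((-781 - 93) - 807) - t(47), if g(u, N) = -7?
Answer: -1/40 + 41*I ≈ -0.025 + 41.0*I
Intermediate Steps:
t(y) = 1/(-7 + y) (t(y) = 1/(y - 7) = 1/(-7 + y))
sqrt((-781 - 93) - 807) - t(47) = sqrt((-781 - 93) - 807) - 1/(-7 + 47) = sqrt(-874 - 807) - 1/40 = sqrt(-1681) - 1*1/40 = 41*I - 1/40 = -1/40 + 41*I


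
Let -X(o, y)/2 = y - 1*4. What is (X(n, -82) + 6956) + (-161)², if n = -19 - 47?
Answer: 33049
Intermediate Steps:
n = -66
X(o, y) = 8 - 2*y (X(o, y) = -2*(y - 1*4) = -2*(y - 4) = -2*(-4 + y) = 8 - 2*y)
(X(n, -82) + 6956) + (-161)² = ((8 - 2*(-82)) + 6956) + (-161)² = ((8 + 164) + 6956) + 25921 = (172 + 6956) + 25921 = 7128 + 25921 = 33049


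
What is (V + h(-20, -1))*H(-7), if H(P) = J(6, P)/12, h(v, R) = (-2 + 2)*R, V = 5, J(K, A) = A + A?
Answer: -35/6 ≈ -5.8333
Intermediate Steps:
J(K, A) = 2*A
h(v, R) = 0 (h(v, R) = 0*R = 0)
H(P) = P/6 (H(P) = (2*P)/12 = (2*P)*(1/12) = P/6)
(V + h(-20, -1))*H(-7) = (5 + 0)*((⅙)*(-7)) = 5*(-7/6) = -35/6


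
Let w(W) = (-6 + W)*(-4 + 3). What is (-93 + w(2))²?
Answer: 7921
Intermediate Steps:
w(W) = 6 - W (w(W) = (-6 + W)*(-1) = 6 - W)
(-93 + w(2))² = (-93 + (6 - 1*2))² = (-93 + (6 - 2))² = (-93 + 4)² = (-89)² = 7921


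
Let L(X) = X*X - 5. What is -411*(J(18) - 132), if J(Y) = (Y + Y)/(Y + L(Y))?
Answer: 18268128/337 ≈ 54208.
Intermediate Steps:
L(X) = -5 + X**2 (L(X) = X**2 - 5 = -5 + X**2)
J(Y) = 2*Y/(-5 + Y + Y**2) (J(Y) = (Y + Y)/(Y + (-5 + Y**2)) = (2*Y)/(-5 + Y + Y**2) = 2*Y/(-5 + Y + Y**2))
-411*(J(18) - 132) = -411*(2*18/(-5 + 18 + 18**2) - 132) = -411*(2*18/(-5 + 18 + 324) - 132) = -411*(2*18/337 - 132) = -411*(2*18*(1/337) - 132) = -411*(36/337 - 132) = -411*(-44448/337) = 18268128/337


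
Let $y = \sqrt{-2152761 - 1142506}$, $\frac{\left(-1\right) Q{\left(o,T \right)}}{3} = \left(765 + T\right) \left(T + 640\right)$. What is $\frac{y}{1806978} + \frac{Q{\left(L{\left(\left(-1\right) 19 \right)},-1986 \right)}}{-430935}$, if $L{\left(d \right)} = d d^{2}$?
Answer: $\frac{1643466}{143645} + \frac{i \sqrt{3295267}}{1806978} \approx 11.441 + 0.0010046 i$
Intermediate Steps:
$L{\left(d \right)} = d^{3}$
$Q{\left(o,T \right)} = - 3 \left(640 + T\right) \left(765 + T\right)$ ($Q{\left(o,T \right)} = - 3 \left(765 + T\right) \left(T + 640\right) = - 3 \left(765 + T\right) \left(640 + T\right) = - 3 \left(640 + T\right) \left(765 + T\right)$)
$y = i \sqrt{3295267}$ ($y = \sqrt{-3295267} = i \sqrt{3295267} \approx 1815.3 i$)
$\frac{y}{1806978} + \frac{Q{\left(L{\left(\left(-1\right) 19 \right)},-1986 \right)}}{-430935} = \frac{i \sqrt{3295267}}{1806978} + \frac{-1468800 - -8370990 - 3 \left(-1986\right)^{2}}{-430935} = i \sqrt{3295267} \cdot \frac{1}{1806978} + \left(-1468800 + 8370990 - 11832588\right) \left(- \frac{1}{430935}\right) = \frac{i \sqrt{3295267}}{1806978} + \left(-1468800 + 8370990 - 11832588\right) \left(- \frac{1}{430935}\right) = \frac{i \sqrt{3295267}}{1806978} - - \frac{1643466}{143645} = \frac{i \sqrt{3295267}}{1806978} + \frac{1643466}{143645} = \frac{1643466}{143645} + \frac{i \sqrt{3295267}}{1806978}$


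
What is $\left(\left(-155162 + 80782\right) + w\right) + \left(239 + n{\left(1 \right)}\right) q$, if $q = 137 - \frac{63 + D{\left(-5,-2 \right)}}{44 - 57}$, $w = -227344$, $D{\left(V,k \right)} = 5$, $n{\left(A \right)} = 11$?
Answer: $- \frac{3460162}{13} \approx -2.6617 \cdot 10^{5}$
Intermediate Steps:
$q = \frac{1849}{13}$ ($q = 137 - \frac{63 + 5}{44 - 57} = 137 - \frac{68}{-13} = 137 - 68 \left(- \frac{1}{13}\right) = 137 - - \frac{68}{13} = 137 + \frac{68}{13} = \frac{1849}{13} \approx 142.23$)
$\left(\left(-155162 + 80782\right) + w\right) + \left(239 + n{\left(1 \right)}\right) q = \left(\left(-155162 + 80782\right) - 227344\right) + \left(239 + 11\right) \frac{1849}{13} = \left(-74380 - 227344\right) + 250 \cdot \frac{1849}{13} = -301724 + \frac{462250}{13} = - \frac{3460162}{13}$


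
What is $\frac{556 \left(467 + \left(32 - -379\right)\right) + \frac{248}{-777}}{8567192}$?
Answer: $\frac{47413286}{832088523} \approx 0.056981$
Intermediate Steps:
$\frac{556 \left(467 + \left(32 - -379\right)\right) + \frac{248}{-777}}{8567192} = \left(556 \left(467 + \left(32 + 379\right)\right) + 248 \left(- \frac{1}{777}\right)\right) \frac{1}{8567192} = \left(556 \left(467 + 411\right) - \frac{248}{777}\right) \frac{1}{8567192} = \left(556 \cdot 878 - \frac{248}{777}\right) \frac{1}{8567192} = \left(488168 - \frac{248}{777}\right) \frac{1}{8567192} = \frac{379306288}{777} \cdot \frac{1}{8567192} = \frac{47413286}{832088523}$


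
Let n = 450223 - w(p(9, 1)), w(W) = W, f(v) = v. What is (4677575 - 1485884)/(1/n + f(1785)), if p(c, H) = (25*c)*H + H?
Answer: 1436251374927/803244646 ≈ 1788.1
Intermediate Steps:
p(c, H) = H + 25*H*c (p(c, H) = 25*H*c + H = H + 25*H*c)
n = 449997 (n = 450223 - (1 + 25*9) = 450223 - (1 + 225) = 450223 - 226 = 449997)
(4677575 - 1485884)/(1/n + f(1785)) = (4677575 - 1485884)/(1/449997 + 1785) = 3191691/(1/449997 + 1785) = 3191691/(803244646/449997) = 3191691*(449997/803244646) = 1436251374927/803244646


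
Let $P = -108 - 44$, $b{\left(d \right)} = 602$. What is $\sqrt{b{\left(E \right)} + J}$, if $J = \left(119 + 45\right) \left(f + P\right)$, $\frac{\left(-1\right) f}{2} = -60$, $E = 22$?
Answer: $i \sqrt{4646} \approx 68.162 i$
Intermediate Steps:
$P = -152$ ($P = -108 - 44 = -152$)
$f = 120$ ($f = \left(-2\right) \left(-60\right) = 120$)
$J = -5248$ ($J = \left(119 + 45\right) \left(120 - 152\right) = 164 \left(-32\right) = -5248$)
$\sqrt{b{\left(E \right)} + J} = \sqrt{602 - 5248} = \sqrt{-4646} = i \sqrt{4646}$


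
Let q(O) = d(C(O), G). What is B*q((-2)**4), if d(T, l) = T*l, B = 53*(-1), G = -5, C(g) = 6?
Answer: 1590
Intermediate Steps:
B = -53
q(O) = -30 (q(O) = 6*(-5) = -30)
B*q((-2)**4) = -53*(-30) = 1590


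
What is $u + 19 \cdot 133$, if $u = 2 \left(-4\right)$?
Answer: $2519$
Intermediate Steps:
$u = -8$
$u + 19 \cdot 133 = -8 + 19 \cdot 133 = -8 + 2527 = 2519$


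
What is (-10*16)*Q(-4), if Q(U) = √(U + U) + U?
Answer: 640 - 320*I*√2 ≈ 640.0 - 452.55*I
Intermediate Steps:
Q(U) = U + √2*√U (Q(U) = √(2*U) + U = √2*√U + U = U + √2*√U)
(-10*16)*Q(-4) = (-10*16)*(-4 + √2*√(-4)) = -160*(-4 + √2*(2*I)) = -160*(-4 + 2*I*√2) = 640 - 320*I*√2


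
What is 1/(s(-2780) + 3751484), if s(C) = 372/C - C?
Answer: 695/2609213387 ≈ 2.6636e-7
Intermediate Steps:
s(C) = -C + 372/C
1/(s(-2780) + 3751484) = 1/((-1*(-2780) + 372/(-2780)) + 3751484) = 1/((2780 + 372*(-1/2780)) + 3751484) = 1/((2780 - 93/695) + 3751484) = 1/(1932007/695 + 3751484) = 1/(2609213387/695) = 695/2609213387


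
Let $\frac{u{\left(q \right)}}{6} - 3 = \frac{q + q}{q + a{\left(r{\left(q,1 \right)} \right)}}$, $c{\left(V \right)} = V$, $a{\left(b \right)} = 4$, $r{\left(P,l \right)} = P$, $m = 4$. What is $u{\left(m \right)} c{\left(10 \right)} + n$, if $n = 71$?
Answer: $311$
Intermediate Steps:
$u{\left(q \right)} = 18 + \frac{12 q}{4 + q}$ ($u{\left(q \right)} = 18 + 6 \frac{q + q}{q + 4} = 18 + 6 \frac{2 q}{4 + q} = 18 + \frac{12 q}{4 + q}$)
$u{\left(m \right)} c{\left(10 \right)} + n = \frac{6 \left(12 + 5 \cdot 4\right)}{4 + 4} \cdot 10 + 71 = \frac{6 \left(12 + 20\right)}{8} \cdot 10 + 71 = 6 \cdot \frac{1}{8} \cdot 32 \cdot 10 + 71 = 24 \cdot 10 + 71 = 240 + 71 = 311$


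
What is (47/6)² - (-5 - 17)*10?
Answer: 10129/36 ≈ 281.36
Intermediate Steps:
(47/6)² - (-5 - 17)*10 = (47*(⅙))² - (-22)*10 = (47/6)² - 1*(-220) = 2209/36 + 220 = 10129/36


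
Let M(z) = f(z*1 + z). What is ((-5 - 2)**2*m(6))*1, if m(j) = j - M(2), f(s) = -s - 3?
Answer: 637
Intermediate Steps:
f(s) = -3 - s
M(z) = -3 - 2*z (M(z) = -3 - (z*1 + z) = -3 - (z + z) = -3 - 2*z)
m(j) = 7 + j (m(j) = j - (-3 - 2*2) = j - (-3 - 4) = j - 1*(-7) = j + 7 = 7 + j)
((-5 - 2)**2*m(6))*1 = ((-5 - 2)**2*(7 + 6))*1 = ((-7)**2*13)*1 = (49*13)*1 = 637*1 = 637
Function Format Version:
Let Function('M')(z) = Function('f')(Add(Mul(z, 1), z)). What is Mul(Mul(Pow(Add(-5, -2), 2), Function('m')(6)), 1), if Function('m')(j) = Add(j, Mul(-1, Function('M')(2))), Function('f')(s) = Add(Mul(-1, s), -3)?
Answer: 637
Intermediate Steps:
Function('f')(s) = Add(-3, Mul(-1, s))
Function('M')(z) = Add(-3, Mul(-2, z)) (Function('M')(z) = Add(-3, Mul(-1, Add(Mul(z, 1), z))) = Add(-3, Mul(-1, Add(z, z))) = Add(-3, Mul(-1, Mul(2, z))) = Add(-3, Mul(-2, z)))
Function('m')(j) = Add(7, j) (Function('m')(j) = Add(j, Mul(-1, Add(-3, Mul(-2, 2)))) = Add(j, Mul(-1, Add(-3, -4))) = Add(j, Mul(-1, -7)) = Add(j, 7) = Add(7, j))
Mul(Mul(Pow(Add(-5, -2), 2), Function('m')(6)), 1) = Mul(Mul(Pow(Add(-5, -2), 2), Add(7, 6)), 1) = Mul(Mul(Pow(-7, 2), 13), 1) = Mul(Mul(49, 13), 1) = Mul(637, 1) = 637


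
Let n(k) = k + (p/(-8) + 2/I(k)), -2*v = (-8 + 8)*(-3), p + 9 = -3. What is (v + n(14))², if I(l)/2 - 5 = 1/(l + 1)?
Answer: 1423249/5776 ≈ 246.41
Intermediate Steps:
p = -12 (p = -9 - 3 = -12)
I(l) = 10 + 2/(1 + l) (I(l) = 10 + 2/(l + 1) = 10 + 2/(1 + l))
v = 0 (v = -(-8 + 8)*(-3)/2 = -0*(-3) = -½*0 = 0)
n(k) = 3/2 + k + (1 + k)/(6 + 5*k) (n(k) = k + (-12/(-8) + 2/((2*(6 + 5*k)/(1 + k)))) = k + (-12*(-⅛) + 2*((1 + k)/(2*(6 + 5*k)))) = k + (3/2 + (1 + k)/(6 + 5*k)) = 3/2 + k + (1 + k)/(6 + 5*k))
(v + n(14))² = (0 + (20 + 10*14² + 29*14)/(2*(6 + 5*14)))² = (0 + (20 + 10*196 + 406)/(2*(6 + 70)))² = (0 + (½)*(20 + 1960 + 406)/76)² = (0 + (½)*(1/76)*2386)² = (0 + 1193/76)² = (1193/76)² = 1423249/5776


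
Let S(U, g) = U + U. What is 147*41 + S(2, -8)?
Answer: 6031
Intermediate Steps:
S(U, g) = 2*U
147*41 + S(2, -8) = 147*41 + 2*2 = 6027 + 4 = 6031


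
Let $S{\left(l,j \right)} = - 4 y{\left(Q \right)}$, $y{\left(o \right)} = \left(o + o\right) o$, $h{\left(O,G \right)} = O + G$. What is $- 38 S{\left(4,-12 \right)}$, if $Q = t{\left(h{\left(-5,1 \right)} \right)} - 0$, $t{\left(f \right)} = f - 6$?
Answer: $30400$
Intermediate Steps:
$h{\left(O,G \right)} = G + O$
$t{\left(f \right)} = -6 + f$ ($t{\left(f \right)} = f - 6 = -6 + f$)
$Q = -10$ ($Q = \left(-6 + \left(1 - 5\right)\right) - 0 = \left(-6 - 4\right) + 0 = -10 + 0 = -10$)
$y{\left(o \right)} = 2 o^{2}$ ($y{\left(o \right)} = 2 o o = 2 o^{2}$)
$S{\left(l,j \right)} = -800$ ($S{\left(l,j \right)} = - 4 \cdot 2 \left(-10\right)^{2} = - 4 \cdot 2 \cdot 100 = \left(-4\right) 200 = -800$)
$- 38 S{\left(4,-12 \right)} = \left(-38\right) \left(-800\right) = 30400$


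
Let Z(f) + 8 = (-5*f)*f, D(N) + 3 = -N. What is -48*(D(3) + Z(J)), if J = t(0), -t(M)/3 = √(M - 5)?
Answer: -10128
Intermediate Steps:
t(M) = -3*√(-5 + M) (t(M) = -3*√(M - 5) = -3*√(-5 + M))
J = -3*I*√5 (J = -3*√(-5 + 0) = -3*I*√5 ≈ -6.7082*I)
D(N) = -3 - N
Z(f) = -8 - 5*f² (Z(f) = -8 + (-5*f)*f = -8 - 5*f²)
-48*(D(3) + Z(J)) = -48*((-3 - 1*3) + (-8 - 5*(-3*I*√5)²)) = -48*((-3 - 3) + (-8 - 5*(-45))) = -48*(-6 + (-8 + 225)) = -48*(-6 + 217) = -48*211 = -10128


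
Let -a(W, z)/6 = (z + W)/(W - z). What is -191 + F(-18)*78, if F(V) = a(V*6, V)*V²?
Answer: -1062379/5 ≈ -2.1248e+5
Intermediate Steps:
a(W, z) = -6*(W + z)/(W - z) (a(W, z) = -6*(z + W)/(W - z) = -6*(W + z)/(W - z))
F(V) = -42*V²/5 (F(V) = (6*(V*6 + V)/(V - V*6))*V² = (6*(6*V + V)/(V - 6*V))*V² = (6*(7*V)/(V - 6*V))*V² = (6*(7*V)/((-5*V)))*V² = (6*(-1/(5*V))*(7*V))*V² = -42*V²/5)
-191 + F(-18)*78 = -191 - 42/5*(-18)²*78 = -191 - 42/5*324*78 = -191 - 13608/5*78 = -191 - 1061424/5 = -1062379/5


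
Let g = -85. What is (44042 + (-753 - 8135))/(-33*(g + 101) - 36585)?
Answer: -11718/12371 ≈ -0.94722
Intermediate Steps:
(44042 + (-753 - 8135))/(-33*(g + 101) - 36585) = (44042 + (-753 - 8135))/(-33*(-85 + 101) - 36585) = (44042 - 8888)/(-33*16 - 36585) = 35154/(-528 - 36585) = 35154/(-37113) = 35154*(-1/37113) = -11718/12371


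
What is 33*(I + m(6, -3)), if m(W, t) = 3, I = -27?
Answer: -792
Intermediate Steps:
33*(I + m(6, -3)) = 33*(-27 + 3) = 33*(-24) = -792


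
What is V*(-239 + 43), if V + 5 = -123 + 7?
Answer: 23716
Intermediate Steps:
V = -121 (V = -5 + (-123 + 7) = -5 - 116 = -121)
V*(-239 + 43) = -121*(-239 + 43) = -121*(-196) = 23716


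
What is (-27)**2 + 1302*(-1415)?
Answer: -1841601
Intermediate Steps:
(-27)**2 + 1302*(-1415) = 729 - 1842330 = -1841601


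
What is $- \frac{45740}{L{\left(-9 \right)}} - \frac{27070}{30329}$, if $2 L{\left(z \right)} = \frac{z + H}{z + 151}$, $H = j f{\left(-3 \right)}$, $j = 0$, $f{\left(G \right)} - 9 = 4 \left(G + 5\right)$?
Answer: $\frac{393978319010}{272961} \approx 1.4434 \cdot 10^{6}$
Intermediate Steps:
$f{\left(G \right)} = 29 + 4 G$ ($f{\left(G \right)} = 9 + 4 \left(G + 5\right) = 9 + 4 \left(5 + G\right) = 9 + \left(20 + 4 G\right) = 29 + 4 G$)
$H = 0$ ($H = 0 \left(29 + 4 \left(-3\right)\right) = 0 \left(29 - 12\right) = 0 \cdot 17 = 0$)
$L{\left(z \right)} = \frac{z}{2 \left(151 + z\right)}$ ($L{\left(z \right)} = \frac{\left(z + 0\right) \frac{1}{z + 151}}{2} = \frac{z \frac{1}{151 + z}}{2} = \frac{z}{2 \left(151 + z\right)}$)
$- \frac{45740}{L{\left(-9 \right)}} - \frac{27070}{30329} = - \frac{45740}{\frac{1}{2} \left(-9\right) \frac{1}{151 - 9}} - \frac{27070}{30329} = - \frac{45740}{\frac{1}{2} \left(-9\right) \frac{1}{142}} - \frac{27070}{30329} = - \frac{45740}{- \frac{9}{284}} - \frac{27070}{30329} = \left(-45740\right) \left(- \frac{284}{9}\right) - \frac{27070}{30329} = \frac{12990160}{9} - \frac{27070}{30329} = \frac{393978319010}{272961}$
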